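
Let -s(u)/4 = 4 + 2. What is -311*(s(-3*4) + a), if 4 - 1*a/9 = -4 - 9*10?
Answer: -266838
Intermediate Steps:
a = 882 (a = 36 - 9*(-4 - 9*10) = 36 - 9*(-4 - 90) = 36 - 9*(-94) = 36 + 846 = 882)
s(u) = -24 (s(u) = -4*(4 + 2) = -4*6 = -24)
-311*(s(-3*4) + a) = -311*(-24 + 882) = -311*858 = -266838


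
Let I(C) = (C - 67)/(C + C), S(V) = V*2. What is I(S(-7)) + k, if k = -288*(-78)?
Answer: 629073/28 ≈ 22467.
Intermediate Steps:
k = 22464
S(V) = 2*V
I(C) = (-67 + C)/(2*C) (I(C) = (-67 + C)/((2*C)) = (-67 + C)*(1/(2*C)) = (-67 + C)/(2*C))
I(S(-7)) + k = (-67 + 2*(-7))/(2*((2*(-7)))) + 22464 = (1/2)*(-67 - 14)/(-14) + 22464 = (1/2)*(-1/14)*(-81) + 22464 = 81/28 + 22464 = 629073/28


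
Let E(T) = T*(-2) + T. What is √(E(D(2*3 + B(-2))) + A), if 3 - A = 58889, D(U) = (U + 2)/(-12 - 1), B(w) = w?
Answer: 2*I*√2487914/13 ≈ 242.66*I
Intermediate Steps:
D(U) = -2/13 - U/13 (D(U) = (2 + U)/(-13) = (2 + U)*(-1/13) = -2/13 - U/13)
E(T) = -T (E(T) = -2*T + T = -T)
A = -58886 (A = 3 - 1*58889 = 3 - 58889 = -58886)
√(E(D(2*3 + B(-2))) + A) = √(-(-2/13 - (2*3 - 2)/13) - 58886) = √(-(-2/13 - (6 - 2)/13) - 58886) = √(-(-2/13 - 1/13*4) - 58886) = √(-(-2/13 - 4/13) - 58886) = √(-1*(-6/13) - 58886) = √(6/13 - 58886) = √(-765512/13) = 2*I*√2487914/13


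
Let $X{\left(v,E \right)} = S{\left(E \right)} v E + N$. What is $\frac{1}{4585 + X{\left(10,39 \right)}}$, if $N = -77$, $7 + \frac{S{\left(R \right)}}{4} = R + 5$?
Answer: $\frac{1}{62228} \approx 1.607 \cdot 10^{-5}$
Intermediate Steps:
$S{\left(R \right)} = -8 + 4 R$ ($S{\left(R \right)} = -28 + 4 \left(R + 5\right) = -28 + 4 \left(5 + R\right) = -28 + \left(20 + 4 R\right) = -8 + 4 R$)
$X{\left(v,E \right)} = -77 + E v \left(-8 + 4 E\right)$ ($X{\left(v,E \right)} = \left(-8 + 4 E\right) v E - 77 = v \left(-8 + 4 E\right) E - 77 = E v \left(-8 + 4 E\right) - 77 = -77 + E v \left(-8 + 4 E\right)$)
$\frac{1}{4585 + X{\left(10,39 \right)}} = \frac{1}{4585 - \left(77 - 1560 \left(-2 + 39\right)\right)} = \frac{1}{4585 - \left(77 - 1560 \cdot 37\right)} = \frac{1}{4585 + \left(-77 + 57720\right)} = \frac{1}{4585 + 57643} = \frac{1}{62228}$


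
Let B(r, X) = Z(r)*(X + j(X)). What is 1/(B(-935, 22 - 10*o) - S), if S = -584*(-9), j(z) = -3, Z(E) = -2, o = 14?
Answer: -1/5014 ≈ -0.00019944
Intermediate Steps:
B(r, X) = 6 - 2*X (B(r, X) = -2*(X - 3) = -2*(-3 + X) = 6 - 2*X)
S = 5256
1/(B(-935, 22 - 10*o) - S) = 1/((6 - 2*(22 - 10*14)) - 1*5256) = 1/((6 - 2*(22 - 140)) - 5256) = 1/((6 - 2*(-118)) - 5256) = 1/((6 + 236) - 5256) = 1/(242 - 5256) = 1/(-5014) = -1/5014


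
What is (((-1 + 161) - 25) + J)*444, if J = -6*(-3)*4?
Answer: 91908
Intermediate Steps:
J = 72 (J = 18*4 = 72)
(((-1 + 161) - 25) + J)*444 = (((-1 + 161) - 25) + 72)*444 = ((160 - 25) + 72)*444 = (135 + 72)*444 = 207*444 = 91908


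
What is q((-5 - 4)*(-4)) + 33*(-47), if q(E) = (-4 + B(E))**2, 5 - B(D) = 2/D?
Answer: -502235/324 ≈ -1550.1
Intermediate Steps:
B(D) = 5 - 2/D
q(E) = (1 - 2/E)**2 (q(E) = (-4 + (5 - 2/E))**2 = (1 - 2/E)**2)
q((-5 - 4)*(-4)) + 33*(-47) = (-2 + (-5 - 4)*(-4))**2/((-5 - 4)*(-4))**2 + 33*(-47) = (-2 - 9*(-4))**2/(-9*(-4))**2 - 1551 = (-2 + 36)**2/36**2 - 1551 = (1/1296)*34**2 - 1551 = (1/1296)*1156 - 1551 = 289/324 - 1551 = -502235/324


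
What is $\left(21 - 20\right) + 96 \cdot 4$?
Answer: $385$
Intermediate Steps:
$\left(21 - 20\right) + 96 \cdot 4 = 1 + 384 = 385$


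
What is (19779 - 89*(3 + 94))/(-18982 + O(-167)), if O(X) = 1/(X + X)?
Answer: -3722764/6339989 ≈ -0.58719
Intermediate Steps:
O(X) = 1/(2*X)
(19779 - 89*(3 + 94))/(-18982 + O(-167)) = (19779 - 89*(3 + 94))/(-18982 + (½)/(-167)) = (19779 - 89*97)/(-18982 + (½)*(-1/167)) = (19779 - 8633)/(-18982 - 1/334) = 11146/(-6339989/334) = 11146*(-334/6339989) = -3722764/6339989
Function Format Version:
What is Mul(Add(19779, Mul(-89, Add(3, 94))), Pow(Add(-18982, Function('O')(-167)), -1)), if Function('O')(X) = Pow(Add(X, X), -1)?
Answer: Rational(-3722764, 6339989) ≈ -0.58719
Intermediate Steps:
Function('O')(X) = Mul(Rational(1, 2), Pow(X, -1)) (Function('O')(X) = Pow(Mul(2, X), -1) = Mul(Rational(1, 2), Pow(X, -1)))
Mul(Add(19779, Mul(-89, Add(3, 94))), Pow(Add(-18982, Function('O')(-167)), -1)) = Mul(Add(19779, Mul(-89, Add(3, 94))), Pow(Add(-18982, Mul(Rational(1, 2), Pow(-167, -1))), -1)) = Mul(Add(19779, Mul(-89, 97)), Pow(Add(-18982, Mul(Rational(1, 2), Rational(-1, 167))), -1)) = Mul(Add(19779, -8633), Pow(Add(-18982, Rational(-1, 334)), -1)) = Mul(11146, Pow(Rational(-6339989, 334), -1)) = Mul(11146, Rational(-334, 6339989)) = Rational(-3722764, 6339989)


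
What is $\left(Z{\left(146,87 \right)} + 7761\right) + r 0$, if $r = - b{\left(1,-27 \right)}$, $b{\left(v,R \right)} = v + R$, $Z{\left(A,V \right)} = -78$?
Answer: $7683$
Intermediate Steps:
$b{\left(v,R \right)} = R + v$
$r = 26$ ($r = - (-27 + 1) = \left(-1\right) \left(-26\right) = 26$)
$\left(Z{\left(146,87 \right)} + 7761\right) + r 0 = \left(-78 + 7761\right) + 26 \cdot 0 = 7683 + 0 = 7683$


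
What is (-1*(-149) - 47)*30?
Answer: 3060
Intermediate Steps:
(-1*(-149) - 47)*30 = (149 - 47)*30 = 102*30 = 3060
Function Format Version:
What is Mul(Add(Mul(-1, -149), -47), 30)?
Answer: 3060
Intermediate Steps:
Mul(Add(Mul(-1, -149), -47), 30) = Mul(Add(149, -47), 30) = Mul(102, 30) = 3060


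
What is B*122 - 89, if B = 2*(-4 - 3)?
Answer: -1797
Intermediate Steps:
B = -14 (B = 2*(-7) = -14)
B*122 - 89 = -14*122 - 89 = -1708 - 89 = -1797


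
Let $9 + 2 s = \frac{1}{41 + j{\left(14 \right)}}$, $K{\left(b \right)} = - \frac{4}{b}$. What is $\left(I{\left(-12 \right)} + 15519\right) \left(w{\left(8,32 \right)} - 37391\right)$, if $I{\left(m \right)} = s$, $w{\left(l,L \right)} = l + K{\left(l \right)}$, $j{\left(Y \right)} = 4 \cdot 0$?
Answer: $- \frac{47558914865}{82} \approx -5.7999 \cdot 10^{8}$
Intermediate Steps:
$j{\left(Y \right)} = 0$
$s = - \frac{184}{41}$ ($s = - \frac{9}{2} + \frac{1}{2 \left(41 + 0\right)} = - \frac{9}{2} + \frac{1}{2 \cdot 41} = - \frac{9}{2} + \frac{1}{2} \cdot \frac{1}{41} = - \frac{9}{2} + \frac{1}{82} = - \frac{184}{41} \approx -4.4878$)
$w{\left(l,L \right)} = l - \frac{4}{l}$
$I{\left(m \right)} = - \frac{184}{41}$
$\left(I{\left(-12 \right)} + 15519\right) \left(w{\left(8,32 \right)} - 37391\right) = \left(- \frac{184}{41} + 15519\right) \left(\left(8 - \frac{4}{8}\right) - 37391\right) = \frac{636095 \left(\left(8 - \frac{1}{2}\right) - 37391\right)}{41} = \frac{636095 \left(\frac{15}{2} - 37391\right)}{41} = \frac{636095}{41} \left(- \frac{74767}{2}\right) = - \frac{47558914865}{82}$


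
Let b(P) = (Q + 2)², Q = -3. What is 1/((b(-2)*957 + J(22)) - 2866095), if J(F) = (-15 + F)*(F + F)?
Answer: -1/2864830 ≈ -3.4906e-7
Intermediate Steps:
J(F) = 2*F*(-15 + F) (J(F) = (-15 + F)*(2*F) = 2*F*(-15 + F))
b(P) = 1 (b(P) = (-3 + 2)² = (-1)² = 1)
1/((b(-2)*957 + J(22)) - 2866095) = 1/((1*957 + 2*22*(-15 + 22)) - 2866095) = 1/((957 + 2*22*7) - 2866095) = 1/((957 + 308) - 2866095) = 1/(1265 - 2866095) = 1/(-2864830) = -1/2864830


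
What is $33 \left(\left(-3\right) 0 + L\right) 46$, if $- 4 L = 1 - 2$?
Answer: $\frac{759}{2} \approx 379.5$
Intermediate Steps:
$L = \frac{1}{4}$ ($L = - \frac{1 - 2}{4} = \left(- \frac{1}{4}\right) \left(-1\right) = \frac{1}{4} \approx 0.25$)
$33 \left(\left(-3\right) 0 + L\right) 46 = 33 \left(\left(-3\right) 0 + \frac{1}{4}\right) 46 = 33 \left(0 + \frac{1}{4}\right) 46 = 33 \cdot \frac{1}{4} \cdot 46 = \frac{33}{4} \cdot 46 = \frac{759}{2}$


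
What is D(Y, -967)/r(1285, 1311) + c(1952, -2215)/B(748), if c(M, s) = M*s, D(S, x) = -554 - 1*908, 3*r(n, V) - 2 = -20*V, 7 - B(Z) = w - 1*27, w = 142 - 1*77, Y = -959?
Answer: 56679189103/406379 ≈ 1.3947e+5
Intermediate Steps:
w = 65 (w = 142 - 77 = 65)
B(Z) = -31 (B(Z) = 7 - (65 - 1*27) = 7 - (65 - 27) = 7 - 1*38 = 7 - 38 = -31)
r(n, V) = ⅔ - 20*V/3 (r(n, V) = ⅔ + (-20*V)/3 = ⅔ - 20*V/3)
D(S, x) = -1462 (D(S, x) = -554 - 908 = -1462)
D(Y, -967)/r(1285, 1311) + c(1952, -2215)/B(748) = -1462/(⅔ - 20/3*1311) + (1952*(-2215))/(-31) = -1462/(⅔ - 8740) - 4323680*(-1/31) = -1462/(-26218/3) + 4323680/31 = -1462*(-3/26218) + 4323680/31 = 2193/13109 + 4323680/31 = 56679189103/406379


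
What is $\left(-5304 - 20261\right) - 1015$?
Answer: $-26580$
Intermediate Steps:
$\left(-5304 - 20261\right) - 1015 = -25565 - 1015 = -26580$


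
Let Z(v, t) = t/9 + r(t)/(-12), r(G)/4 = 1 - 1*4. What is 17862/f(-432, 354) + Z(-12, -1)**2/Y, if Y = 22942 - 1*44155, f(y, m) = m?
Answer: 5115235405/101376927 ≈ 50.458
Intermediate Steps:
Y = -21213 (Y = 22942 - 44155 = -21213)
r(G) = -12 (r(G) = 4*(1 - 1*4) = 4*(1 - 4) = 4*(-3) = -12)
Z(v, t) = 1 + t/9 (Z(v, t) = t/9 - 12/(-12) = t*(1/9) - 12*(-1/12) = t/9 + 1 = 1 + t/9)
17862/f(-432, 354) + Z(-12, -1)**2/Y = 17862/354 + (1 + (1/9)*(-1))**2/(-21213) = 17862*(1/354) + (1 - 1/9)**2*(-1/21213) = 2977/59 + (8/9)**2*(-1/21213) = 2977/59 + (64/81)*(-1/21213) = 2977/59 - 64/1718253 = 5115235405/101376927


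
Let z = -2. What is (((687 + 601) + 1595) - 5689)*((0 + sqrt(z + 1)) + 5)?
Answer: -14030 - 2806*I ≈ -14030.0 - 2806.0*I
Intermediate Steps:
(((687 + 601) + 1595) - 5689)*((0 + sqrt(z + 1)) + 5) = (((687 + 601) + 1595) - 5689)*((0 + sqrt(-2 + 1)) + 5) = ((1288 + 1595) - 5689)*((0 + sqrt(-1)) + 5) = (2883 - 5689)*((0 + I) + 5) = -2806*(I + 5) = -2806*(5 + I) = -14030 - 2806*I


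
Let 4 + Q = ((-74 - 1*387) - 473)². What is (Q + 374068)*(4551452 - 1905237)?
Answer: 3298295300300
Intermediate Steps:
Q = 872352 (Q = -4 + ((-74 - 1*387) - 473)² = -4 + ((-74 - 387) - 473)² = -4 + (-461 - 473)² = -4 + (-934)² = -4 + 872356 = 872352)
(Q + 374068)*(4551452 - 1905237) = (872352 + 374068)*(4551452 - 1905237) = 1246420*2646215 = 3298295300300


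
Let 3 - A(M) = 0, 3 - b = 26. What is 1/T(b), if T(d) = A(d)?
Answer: ⅓ ≈ 0.33333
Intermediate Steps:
b = -23 (b = 3 - 1*26 = 3 - 26 = -23)
A(M) = 3 (A(M) = 3 - 1*0 = 3 + 0 = 3)
T(d) = 3
1/T(b) = 1/3 = ⅓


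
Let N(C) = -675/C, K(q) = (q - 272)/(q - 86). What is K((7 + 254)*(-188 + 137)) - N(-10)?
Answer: -1781429/26794 ≈ -66.486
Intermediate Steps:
K(q) = (-272 + q)/(-86 + q)
K((7 + 254)*(-188 + 137)) - N(-10) = (-272 + (7 + 254)*(-188 + 137))/(-86 + (7 + 254)*(-188 + 137)) - (-675)/(-10) = (-272 + 261*(-51))/(-86 + 261*(-51)) - (-675)*(-1)/10 = (-272 - 13311)/(-86 - 13311) - 1*135/2 = -13583/(-13397) - 135/2 = -1/13397*(-13583) - 135/2 = 13583/13397 - 135/2 = -1781429/26794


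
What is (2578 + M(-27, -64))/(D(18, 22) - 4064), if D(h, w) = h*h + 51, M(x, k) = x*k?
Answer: -4306/3689 ≈ -1.1673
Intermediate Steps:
M(x, k) = k*x
D(h, w) = 51 + h² (D(h, w) = h² + 51 = 51 + h²)
(2578 + M(-27, -64))/(D(18, 22) - 4064) = (2578 - 64*(-27))/((51 + 18²) - 4064) = (2578 + 1728)/((51 + 324) - 4064) = 4306/(375 - 4064) = 4306/(-3689) = 4306*(-1/3689) = -4306/3689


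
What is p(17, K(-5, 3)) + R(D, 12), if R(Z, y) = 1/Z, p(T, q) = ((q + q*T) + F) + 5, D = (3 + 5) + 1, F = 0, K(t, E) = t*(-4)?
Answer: 3286/9 ≈ 365.11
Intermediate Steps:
K(t, E) = -4*t
D = 9 (D = 8 + 1 = 9)
p(T, q) = 5 + q + T*q (p(T, q) = ((q + q*T) + 0) + 5 = ((q + T*q) + 0) + 5 = (q + T*q) + 5 = 5 + q + T*q)
p(17, K(-5, 3)) + R(D, 12) = (5 - 4*(-5) + 17*(-4*(-5))) + 1/9 = (5 + 20 + 17*20) + ⅑ = (5 + 20 + 340) + ⅑ = 365 + ⅑ = 3286/9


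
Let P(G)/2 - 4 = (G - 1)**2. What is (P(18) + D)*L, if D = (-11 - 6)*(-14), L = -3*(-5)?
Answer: 12360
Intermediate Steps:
P(G) = 8 + 2*(-1 + G)**2 (P(G) = 8 + 2*(G - 1)**2 = 8 + 2*(-1 + G)**2)
L = 15
D = 238 (D = -17*(-14) = 238)
(P(18) + D)*L = ((8 + 2*(-1 + 18)**2) + 238)*15 = ((8 + 2*17**2) + 238)*15 = ((8 + 2*289) + 238)*15 = ((8 + 578) + 238)*15 = (586 + 238)*15 = 824*15 = 12360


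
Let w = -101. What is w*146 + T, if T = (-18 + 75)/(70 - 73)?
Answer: -14765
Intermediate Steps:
T = -19 (T = 57/(-3) = 57*(-⅓) = -19)
w*146 + T = -101*146 - 19 = -14746 - 19 = -14765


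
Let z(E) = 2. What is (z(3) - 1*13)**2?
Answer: 121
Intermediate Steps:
(z(3) - 1*13)**2 = (2 - 1*13)**2 = (2 - 13)**2 = (-11)**2 = 121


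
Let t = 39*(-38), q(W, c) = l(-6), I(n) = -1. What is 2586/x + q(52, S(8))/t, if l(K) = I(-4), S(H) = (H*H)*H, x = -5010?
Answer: -637907/1237470 ≈ -0.51549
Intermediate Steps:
S(H) = H**3 (S(H) = H**2*H = H**3)
l(K) = -1
q(W, c) = -1
t = -1482
2586/x + q(52, S(8))/t = 2586/(-5010) - 1/(-1482) = 2586*(-1/5010) - 1*(-1/1482) = -431/835 + 1/1482 = -637907/1237470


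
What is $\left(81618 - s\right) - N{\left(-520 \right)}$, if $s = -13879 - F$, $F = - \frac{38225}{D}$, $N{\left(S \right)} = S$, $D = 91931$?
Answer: $\frac{8826900602}{91931} \approx 96017.0$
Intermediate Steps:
$F = - \frac{38225}{91931} \approx -0.4158$
$s = - \frac{1275872124}{91931}$ ($s = -13879 - - \frac{38225}{91931} = -13879 + \frac{38225}{91931} = - \frac{1275872124}{91931} \approx -13879.0$)
$\left(81618 - s\right) - N{\left(-520 \right)} = \left(81618 - - \frac{1275872124}{91931}\right) - -520 = \left(81618 + \frac{1275872124}{91931}\right) + 520 = \frac{8779096482}{91931} + 520 = \frac{8826900602}{91931}$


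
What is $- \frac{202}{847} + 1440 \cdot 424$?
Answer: $\frac{517144118}{847} \approx 6.1056 \cdot 10^{5}$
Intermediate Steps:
$- \frac{202}{847} + 1440 \cdot 424 = \left(-202\right) \frac{1}{847} + 610560 = - \frac{202}{847} + 610560 = \frac{517144118}{847}$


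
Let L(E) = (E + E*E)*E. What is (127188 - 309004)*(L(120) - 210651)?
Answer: -278496476184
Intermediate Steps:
L(E) = E*(E + E²) (L(E) = (E + E²)*E = E*(E + E²))
(127188 - 309004)*(L(120) - 210651) = (127188 - 309004)*(120²*(1 + 120) - 210651) = -181816*(14400*121 - 210651) = -181816*(1742400 - 210651) = -181816*1531749 = -278496476184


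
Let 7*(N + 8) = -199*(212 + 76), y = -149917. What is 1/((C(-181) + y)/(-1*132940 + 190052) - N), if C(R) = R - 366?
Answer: 49973/409418496 ≈ 0.00012206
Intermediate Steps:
C(R) = -366 + R
N = -57368/7 (N = -8 + (-199*(212 + 76))/7 = -8 + (-199*288)/7 = -8 + (⅐)*(-57312) = -8 - 57312/7 = -57368/7 ≈ -8195.4)
1/((C(-181) + y)/(-1*132940 + 190052) - N) = 1/(((-366 - 181) - 149917)/(-1*132940 + 190052) - 1*(-57368/7)) = 1/((-547 - 149917)/(-132940 + 190052) + 57368/7) = 1/(-150464/57112 + 57368/7) = 1/(-150464*1/57112 + 57368/7) = 1/(-18808/7139 + 57368/7) = 1/(409418496/49973) = 49973/409418496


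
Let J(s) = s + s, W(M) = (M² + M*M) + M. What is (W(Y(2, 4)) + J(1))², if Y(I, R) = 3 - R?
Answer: 9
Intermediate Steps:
W(M) = M + 2*M² (W(M) = (M² + M²) + M = 2*M² + M = M + 2*M²)
J(s) = 2*s
(W(Y(2, 4)) + J(1))² = ((3 - 1*4)*(1 + 2*(3 - 1*4)) + 2*1)² = ((3 - 4)*(1 + 2*(3 - 4)) + 2)² = (-(1 + 2*(-1)) + 2)² = (-(1 - 2) + 2)² = (-1*(-1) + 2)² = (1 + 2)² = 3² = 9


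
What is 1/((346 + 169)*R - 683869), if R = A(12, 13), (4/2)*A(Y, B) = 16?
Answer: -1/679749 ≈ -1.4711e-6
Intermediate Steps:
A(Y, B) = 8 (A(Y, B) = (1/2)*16 = 8)
R = 8
1/((346 + 169)*R - 683869) = 1/((346 + 169)*8 - 683869) = 1/(515*8 - 683869) = 1/(4120 - 683869) = 1/(-679749) = -1/679749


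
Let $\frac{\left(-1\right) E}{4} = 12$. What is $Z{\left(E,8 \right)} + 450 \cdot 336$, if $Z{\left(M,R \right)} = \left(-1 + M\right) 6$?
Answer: $150906$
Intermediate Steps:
$E = -48$ ($E = \left(-4\right) 12 = -48$)
$Z{\left(M,R \right)} = -6 + 6 M$
$Z{\left(E,8 \right)} + 450 \cdot 336 = \left(-6 + 6 \left(-48\right)\right) + 450 \cdot 336 = \left(-6 - 288\right) + 151200 = -294 + 151200 = 150906$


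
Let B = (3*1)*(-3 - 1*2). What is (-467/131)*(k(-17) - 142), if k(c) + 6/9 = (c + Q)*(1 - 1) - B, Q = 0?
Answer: 178861/393 ≈ 455.12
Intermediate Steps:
B = -15 (B = 3*(-3 - 2) = 3*(-5) = -15)
k(c) = 43/3 (k(c) = -⅔ + ((c + 0)*(1 - 1) - 1*(-15)) = -⅔ + (c*0 + 15) = -⅔ + (0 + 15) = -⅔ + 15 = 43/3)
(-467/131)*(k(-17) - 142) = (-467/131)*(43/3 - 142) = -467*1/131*(-383/3) = -467/131*(-383/3) = 178861/393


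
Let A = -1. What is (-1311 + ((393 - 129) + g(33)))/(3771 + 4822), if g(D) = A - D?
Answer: -1081/8593 ≈ -0.12580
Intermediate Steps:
g(D) = -1 - D
(-1311 + ((393 - 129) + g(33)))/(3771 + 4822) = (-1311 + ((393 - 129) + (-1 - 1*33)))/(3771 + 4822) = (-1311 + (264 + (-1 - 33)))/8593 = (-1311 + (264 - 34))*(1/8593) = (-1311 + 230)*(1/8593) = -1081*1/8593 = -1081/8593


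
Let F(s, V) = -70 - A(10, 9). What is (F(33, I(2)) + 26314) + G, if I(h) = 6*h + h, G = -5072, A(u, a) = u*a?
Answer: 21082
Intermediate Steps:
A(u, a) = a*u
I(h) = 7*h
F(s, V) = -160 (F(s, V) = -70 - 9*10 = -70 - 1*90 = -70 - 90 = -160)
(F(33, I(2)) + 26314) + G = (-160 + 26314) - 5072 = 26154 - 5072 = 21082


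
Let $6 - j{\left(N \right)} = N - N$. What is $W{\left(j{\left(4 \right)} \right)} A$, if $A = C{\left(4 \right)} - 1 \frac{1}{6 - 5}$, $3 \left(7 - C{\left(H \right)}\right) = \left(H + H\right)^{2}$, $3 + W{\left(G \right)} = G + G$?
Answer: $-138$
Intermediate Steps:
$j{\left(N \right)} = 6$ ($j{\left(N \right)} = 6 - \left(N - N\right) = 6 - 0 = 6 + 0 = 6$)
$W{\left(G \right)} = -3 + 2 G$ ($W{\left(G \right)} = -3 + \left(G + G\right) = -3 + 2 G$)
$C{\left(H \right)} = 7 - \frac{4 H^{2}}{3}$ ($C{\left(H \right)} = 7 - \frac{\left(H + H\right)^{2}}{3} = 7 - \frac{\left(2 H\right)^{2}}{3} = 7 - \frac{4 H^{2}}{3}$)
$A = - \frac{46}{3}$ ($A = \left(7 - \frac{4 \cdot 4^{2}}{3}\right) - 1 \frac{1}{6 - 5} = \left(7 - \frac{64}{3}\right) - 1 \frac{1}{6 - 5} = \left(7 - \frac{64}{3}\right) - 1 \cdot 1^{-1} = - \frac{43}{3} - 1 \cdot 1 = - \frac{43}{3} - 1 = - \frac{46}{3} \approx -15.333$)
$W{\left(j{\left(4 \right)} \right)} A = \left(-3 + 2 \cdot 6\right) \left(- \frac{46}{3}\right) = \left(-3 + 12\right) \left(- \frac{46}{3}\right) = 9 \left(- \frac{46}{3}\right) = -138$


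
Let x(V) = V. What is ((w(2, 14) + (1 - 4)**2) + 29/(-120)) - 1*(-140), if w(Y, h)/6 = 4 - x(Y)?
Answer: 19291/120 ≈ 160.76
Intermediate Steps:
w(Y, h) = 24 - 6*Y (w(Y, h) = 6*(4 - Y) = 24 - 6*Y)
((w(2, 14) + (1 - 4)**2) + 29/(-120)) - 1*(-140) = (((24 - 6*2) + (1 - 4)**2) + 29/(-120)) - 1*(-140) = (((24 - 12) + (-3)**2) + 29*(-1/120)) + 140 = ((12 + 9) - 29/120) + 140 = (21 - 29/120) + 140 = 2491/120 + 140 = 19291/120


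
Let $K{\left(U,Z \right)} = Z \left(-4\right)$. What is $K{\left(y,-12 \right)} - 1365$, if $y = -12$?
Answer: $-1317$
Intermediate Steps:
$K{\left(U,Z \right)} = - 4 Z$
$K{\left(y,-12 \right)} - 1365 = \left(-4\right) \left(-12\right) - 1365 = 48 - 1365 = -1317$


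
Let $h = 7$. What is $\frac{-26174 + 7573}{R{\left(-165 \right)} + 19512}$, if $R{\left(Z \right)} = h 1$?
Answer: $- \frac{18601}{19519} \approx -0.95297$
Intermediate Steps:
$R{\left(Z \right)} = 7$ ($R{\left(Z \right)} = 7 \cdot 1 = 7$)
$\frac{-26174 + 7573}{R{\left(-165 \right)} + 19512} = \frac{-26174 + 7573}{7 + 19512} = - \frac{18601}{19519}$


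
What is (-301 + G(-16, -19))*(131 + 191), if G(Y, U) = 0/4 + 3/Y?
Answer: -775859/8 ≈ -96982.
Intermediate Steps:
G(Y, U) = 3/Y (G(Y, U) = 0*(¼) + 3/Y = 0 + 3/Y = 3/Y)
(-301 + G(-16, -19))*(131 + 191) = (-301 + 3/(-16))*(131 + 191) = (-301 + 3*(-1/16))*322 = (-301 - 3/16)*322 = -4819/16*322 = -775859/8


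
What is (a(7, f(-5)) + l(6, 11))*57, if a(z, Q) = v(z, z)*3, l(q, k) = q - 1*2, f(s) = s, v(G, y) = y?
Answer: 1425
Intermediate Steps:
l(q, k) = -2 + q (l(q, k) = q - 2 = -2 + q)
a(z, Q) = 3*z (a(z, Q) = z*3 = 3*z)
(a(7, f(-5)) + l(6, 11))*57 = (3*7 + (-2 + 6))*57 = (21 + 4)*57 = 25*57 = 1425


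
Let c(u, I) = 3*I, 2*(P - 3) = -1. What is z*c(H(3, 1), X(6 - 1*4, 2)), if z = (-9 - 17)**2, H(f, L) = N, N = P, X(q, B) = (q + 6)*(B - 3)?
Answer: -16224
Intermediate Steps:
X(q, B) = (-3 + B)*(6 + q) (X(q, B) = (6 + q)*(-3 + B) = (-3 + B)*(6 + q))
P = 5/2 (P = 3 + (1/2)*(-1) = 3 - 1/2 = 5/2 ≈ 2.5000)
N = 5/2 ≈ 2.5000
H(f, L) = 5/2
z = 676 (z = (-26)**2 = 676)
z*c(H(3, 1), X(6 - 1*4, 2)) = 676*(3*(-18 - 3*(6 - 1*4) + 6*2 + 2*(6 - 1*4))) = 676*(3*(-18 - 3*(6 - 4) + 12 + 2*(6 - 4))) = 676*(3*(-18 - 3*2 + 12 + 2*2)) = 676*(3*(-18 - 6 + 12 + 4)) = 676*(3*(-8)) = 676*(-24) = -16224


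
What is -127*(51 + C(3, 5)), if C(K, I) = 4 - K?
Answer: -6604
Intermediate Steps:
-127*(51 + C(3, 5)) = -127*(51 + (4 - 1*3)) = -127*(51 + (4 - 3)) = -127*(51 + 1) = -127*52 = -6604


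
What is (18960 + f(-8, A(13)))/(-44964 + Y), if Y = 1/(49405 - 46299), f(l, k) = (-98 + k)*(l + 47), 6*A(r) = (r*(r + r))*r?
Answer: -135729094/139658183 ≈ -0.97187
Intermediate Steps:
A(r) = r**3/3 (A(r) = ((r*(r + r))*r)/6 = ((r*(2*r))*r)/6 = ((2*r**2)*r)/6 = (2*r**3)/6 = r**3/3)
f(l, k) = (-98 + k)*(47 + l)
Y = 1/3106 ≈ 0.00032196
(18960 + f(-8, A(13)))/(-44964 + Y) = (18960 + (-4606 - 98*(-8) + 47*((1/3)*13**3) + ((1/3)*13**3)*(-8)))/(-44964 + 1/3106) = (18960 + (-4606 + 784 + 47*((1/3)*2197) + ((1/3)*2197)*(-8)))/(-139658183/3106) = (18960 + (-4606 + 784 + 47*(2197/3) + (2197/3)*(-8)))*(-3106/139658183) = (18960 + (-4606 + 784 + 103259/3 - 17576/3))*(-3106/139658183) = (18960 + 24739)*(-3106/139658183) = 43699*(-3106/139658183) = -135729094/139658183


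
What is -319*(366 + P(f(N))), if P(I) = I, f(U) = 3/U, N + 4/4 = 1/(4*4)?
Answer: -578666/5 ≈ -1.1573e+5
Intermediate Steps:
N = -15/16 (N = -1 + 1/(4*4) = -1 + (¼)*(¼) = -1 + 1/16 = -15/16 ≈ -0.93750)
-319*(366 + P(f(N))) = -319*(366 + 3/(-15/16)) = -319*(366 + 3*(-16/15)) = -319*(366 - 16/5) = -319*1814/5 = -578666/5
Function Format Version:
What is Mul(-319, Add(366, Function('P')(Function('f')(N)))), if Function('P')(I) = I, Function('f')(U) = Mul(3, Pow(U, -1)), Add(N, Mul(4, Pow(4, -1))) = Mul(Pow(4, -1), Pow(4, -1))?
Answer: Rational(-578666, 5) ≈ -1.1573e+5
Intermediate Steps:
N = Rational(-15, 16) (N = Add(-1, Mul(Pow(4, -1), Pow(4, -1))) = Add(-1, Mul(Rational(1, 4), Rational(1, 4))) = Add(-1, Rational(1, 16)) = Rational(-15, 16) ≈ -0.93750)
Mul(-319, Add(366, Function('P')(Function('f')(N)))) = Mul(-319, Add(366, Mul(3, Pow(Rational(-15, 16), -1)))) = Mul(-319, Add(366, Mul(3, Rational(-16, 15)))) = Mul(-319, Add(366, Rational(-16, 5))) = Mul(-319, Rational(1814, 5)) = Rational(-578666, 5)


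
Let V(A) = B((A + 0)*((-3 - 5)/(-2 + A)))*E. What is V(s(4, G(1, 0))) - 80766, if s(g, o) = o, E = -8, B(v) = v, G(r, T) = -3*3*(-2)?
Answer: -80694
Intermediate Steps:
G(r, T) = 18 (G(r, T) = -9*(-2) = 18)
V(A) = 64*A/(-2 + A) (V(A) = ((A + 0)*((-3 - 5)/(-2 + A)))*(-8) = (A*(-8/(-2 + A)))*(-8) = -8*A/(-2 + A)*(-8) = 64*A/(-2 + A))
V(s(4, G(1, 0))) - 80766 = 64*18/(-2 + 18) - 80766 = 64*18/16 - 80766 = 64*18*(1/16) - 80766 = 72 - 80766 = -80694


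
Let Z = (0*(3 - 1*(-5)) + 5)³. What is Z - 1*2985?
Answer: -2860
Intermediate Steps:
Z = 125 (Z = (0*(3 + 5) + 5)³ = (0*8 + 5)³ = (0 + 5)³ = 5³ = 125)
Z - 1*2985 = 125 - 1*2985 = 125 - 2985 = -2860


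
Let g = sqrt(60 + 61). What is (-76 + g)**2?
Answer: 4225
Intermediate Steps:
g = 11 (g = sqrt(121) = 11)
(-76 + g)**2 = (-76 + 11)**2 = (-65)**2 = 4225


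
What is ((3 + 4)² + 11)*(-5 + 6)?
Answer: 60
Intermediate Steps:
((3 + 4)² + 11)*(-5 + 6) = (7² + 11)*1 = (49 + 11)*1 = 60*1 = 60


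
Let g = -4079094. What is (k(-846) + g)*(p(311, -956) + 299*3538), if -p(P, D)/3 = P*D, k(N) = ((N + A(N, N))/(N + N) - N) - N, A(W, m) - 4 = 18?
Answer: -3362916937240400/423 ≈ -7.9502e+12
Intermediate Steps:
A(W, m) = 22 (A(W, m) = 4 + 18 = 22)
k(N) = -2*N + (22 + N)/(2*N) (k(N) = ((N + 22)/(N + N) - N) - N = ((22 + N)/((2*N)) - N) - N = ((22 + N)*(1/(2*N)) - N) - N = ((22 + N)/(2*N) - N) - N = (-N + (22 + N)/(2*N)) - N = -2*N + (22 + N)/(2*N))
p(P, D) = -3*D*P (p(P, D) = -3*P*D = -3*D*P)
(k(-846) + g)*(p(311, -956) + 299*3538) = ((½ - 2*(-846) + 11/(-846)) - 4079094)*(-3*(-956)*311 + 299*3538) = ((½ + 1692 + 11*(-1/846)) - 4079094)*(891948 + 1057862) = ((½ + 1692 - 11/846) - 4079094)*1949810 = (715922/423 - 4079094)*1949810 = -1724740840/423*1949810 = -3362916937240400/423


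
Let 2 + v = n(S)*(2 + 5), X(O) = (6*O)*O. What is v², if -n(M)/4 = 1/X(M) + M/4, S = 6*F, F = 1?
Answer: 5678689/2916 ≈ 1947.4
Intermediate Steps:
X(O) = 6*O²
S = 6 (S = 6*1 = 6)
n(M) = -M - 2/(3*M²) (n(M) = -4*(1/(6*M²) + M/4) = -4*(M/4 + 1/(6*M²)) = -M - 2/(3*M²))
v = -2383/54 (v = -2 + (-1*6 - ⅔/6²)*(2 + 5) = -2 + (-6 - ⅔*1/36)*7 = -2 + (-6 - 1/54)*7 = -2 - 325/54*7 = -2 - 2275/54 = -2383/54 ≈ -44.130)
v² = (-2383/54)² = 5678689/2916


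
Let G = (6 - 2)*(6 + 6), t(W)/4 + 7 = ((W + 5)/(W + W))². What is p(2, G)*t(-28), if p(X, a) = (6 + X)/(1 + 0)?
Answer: -21423/98 ≈ -218.60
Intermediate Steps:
t(W) = -28 + (5 + W)²/W² (t(W) = -28 + 4*((W + 5)/(W + W))² = -28 + 4*((5 + W)/((2*W)))² = -28 + 4*((5 + W)*(1/(2*W)))² = -28 + 4*((5 + W)/(2*W))² = -28 + 4*((5 + W)²/(4*W²)) = -28 + (5 + W)²/W²)
G = 48 (G = 4*12 = 48)
p(X, a) = 6 + X (p(X, a) = (6 + X)/1 = (6 + X)*1 = 6 + X)
p(2, G)*t(-28) = (6 + 2)*(-28 + (5 - 28)²/(-28)²) = 8*(-28 + (1/784)*(-23)²) = 8*(-28 + (1/784)*529) = 8*(-28 + 529/784) = 8*(-21423/784) = -21423/98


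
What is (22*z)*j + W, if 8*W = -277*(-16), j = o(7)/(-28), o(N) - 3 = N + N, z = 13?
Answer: 5325/14 ≈ 380.36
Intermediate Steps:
o(N) = 3 + 2*N (o(N) = 3 + (N + N) = 3 + 2*N)
j = -17/28 (j = (3 + 2*7)/(-28) = (3 + 14)*(-1/28) = 17*(-1/28) = -17/28 ≈ -0.60714)
W = 554 (W = (-277*(-16))/8 = (⅛)*4432 = 554)
(22*z)*j + W = (22*13)*(-17/28) + 554 = 286*(-17/28) + 554 = -2431/14 + 554 = 5325/14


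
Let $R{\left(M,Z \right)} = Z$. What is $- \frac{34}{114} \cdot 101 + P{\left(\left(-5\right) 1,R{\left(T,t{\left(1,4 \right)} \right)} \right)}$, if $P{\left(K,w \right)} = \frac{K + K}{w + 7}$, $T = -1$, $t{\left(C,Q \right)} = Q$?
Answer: $- \frac{19457}{627} \approx -31.032$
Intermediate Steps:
$P{\left(K,w \right)} = \frac{2 K}{7 + w}$
$- \frac{34}{114} \cdot 101 + P{\left(\left(-5\right) 1,R{\left(T,t{\left(1,4 \right)} \right)} \right)} = - \frac{34}{114} \cdot 101 + \frac{2 \left(\left(-5\right) 1\right)}{7 + 4} = \left(-34\right) \frac{1}{114} \cdot 101 + 2 \left(-5\right) \frac{1}{11} = \left(- \frac{17}{57}\right) 101 + 2 \left(-5\right) \frac{1}{11} = - \frac{1717}{57} - \frac{10}{11} = - \frac{19457}{627}$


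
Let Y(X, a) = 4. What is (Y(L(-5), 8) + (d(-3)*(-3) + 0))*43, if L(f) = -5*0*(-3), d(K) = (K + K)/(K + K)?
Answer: 43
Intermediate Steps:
d(K) = 1 (d(K) = (2*K)/((2*K)) = (2*K)*(1/(2*K)) = 1)
L(f) = 0 (L(f) = 0*(-3) = 0)
(Y(L(-5), 8) + (d(-3)*(-3) + 0))*43 = (4 + (1*(-3) + 0))*43 = (4 + (-3 + 0))*43 = (4 - 3)*43 = 1*43 = 43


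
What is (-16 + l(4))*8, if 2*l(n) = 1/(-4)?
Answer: -129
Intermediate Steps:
l(n) = -1/8 (l(n) = (1/2)/(-4) = (1/2)*(-1/4) = -1/8)
(-16 + l(4))*8 = (-16 - 1/8)*8 = -129/8*8 = -129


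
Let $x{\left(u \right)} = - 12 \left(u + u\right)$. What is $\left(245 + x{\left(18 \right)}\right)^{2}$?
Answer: $34969$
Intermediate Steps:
$x{\left(u \right)} = - 24 u$ ($x{\left(u \right)} = - 12 \cdot 2 u = - 24 u$)
$\left(245 + x{\left(18 \right)}\right)^{2} = \left(245 - 432\right)^{2} = \left(-187\right)^{2} = 34969$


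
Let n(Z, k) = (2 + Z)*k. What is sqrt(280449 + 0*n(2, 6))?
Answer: 3*sqrt(31161) ≈ 529.57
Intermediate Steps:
n(Z, k) = k*(2 + Z)
sqrt(280449 + 0*n(2, 6)) = sqrt(280449 + 0*(6*(2 + 2))) = sqrt(280449 + 0*(6*4)) = sqrt(280449 + 0*24) = sqrt(280449 + 0) = sqrt(280449) = 3*sqrt(31161)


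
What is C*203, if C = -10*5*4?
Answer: -40600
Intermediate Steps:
C = -200 (C = -5*10*4 = -50*4 = -200)
C*203 = -200*203 = -40600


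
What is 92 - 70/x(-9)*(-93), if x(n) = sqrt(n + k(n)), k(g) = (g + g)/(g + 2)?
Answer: 92 - 434*I*sqrt(35) ≈ 92.0 - 2567.6*I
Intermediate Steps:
k(g) = 2*g/(2 + g) (k(g) = (2*g)/(2 + g) = 2*g/(2 + g))
x(n) = sqrt(n + 2*n/(2 + n))
92 - 70/x(-9)*(-93) = 92 - 70*(-I*sqrt(5)/(15*sqrt(-1/(2 - 9))))*(-93) = 92 - 70*(-I*sqrt(5)/(15*sqrt(-1/(-7))))*(-93) = 92 - 70*(-I*sqrt(35)/15)*(-93) = 92 - (-14)*I*sqrt(35)/3*(-93) = 92 + (14*I*sqrt(35)/3)*(-93) = 92 - 434*I*sqrt(35)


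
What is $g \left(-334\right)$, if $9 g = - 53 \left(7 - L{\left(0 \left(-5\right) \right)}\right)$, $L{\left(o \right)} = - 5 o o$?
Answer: $\frac{123914}{9} \approx 13768.0$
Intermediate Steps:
$L{\left(o \right)} = - 5 o^{2}$
$g = - \frac{371}{9}$ ($g = \frac{\left(-53\right) \left(7 - - 5 \left(0 \left(-5\right)\right)^{2}\right)}{9} = \frac{\left(-53\right) \left(7 - - 5 \cdot 0^{2}\right)}{9} = \frac{\left(-53\right) \left(7 - \left(-5\right) 0\right)}{9} = \frac{\left(-53\right) \left(7 - 0\right)}{9} = \frac{\left(-53\right) \left(7 + 0\right)}{9} = \frac{\left(-53\right) 7}{9} = \frac{1}{9} \left(-371\right) = - \frac{371}{9} \approx -41.222$)
$g \left(-334\right) = \left(- \frac{371}{9}\right) \left(-334\right) = \frac{123914}{9}$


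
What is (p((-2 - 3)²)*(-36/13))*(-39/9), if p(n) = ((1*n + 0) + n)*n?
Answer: 15000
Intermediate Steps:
p(n) = 2*n² (p(n) = ((n + 0) + n)*n = (n + n)*n = (2*n)*n = 2*n²)
(p((-2 - 3)²)*(-36/13))*(-39/9) = ((2*((-2 - 3)²)²)*(-36/13))*(-39/9) = ((2*((-5)²)²)*(-36*1/13))*(-39*⅑) = ((2*25²)*(-36/13))*(-13/3) = ((2*625)*(-36/13))*(-13/3) = (1250*(-36/13))*(-13/3) = -45000/13*(-13/3) = 15000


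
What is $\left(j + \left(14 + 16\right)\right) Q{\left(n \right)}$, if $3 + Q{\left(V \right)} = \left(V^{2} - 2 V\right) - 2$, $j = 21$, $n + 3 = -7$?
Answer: $5865$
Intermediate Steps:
$n = -10$ ($n = -3 - 7 = -10$)
$Q{\left(V \right)} = -5 + V^{2} - 2 V$ ($Q{\left(V \right)} = -3 - \left(2 - V^{2} + 2 V\right) = -5 + V^{2} - 2 V$)
$\left(j + \left(14 + 16\right)\right) Q{\left(n \right)} = \left(21 + \left(14 + 16\right)\right) \left(-5 + \left(-10\right)^{2} - -20\right) = \left(21 + 30\right) \left(-5 + 100 + 20\right) = 51 \cdot 115 = 5865$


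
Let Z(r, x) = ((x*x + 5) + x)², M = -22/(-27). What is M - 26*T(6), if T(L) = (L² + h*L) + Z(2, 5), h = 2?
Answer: -893624/27 ≈ -33097.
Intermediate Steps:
M = 22/27 (M = -22*(-1/27) = 22/27 ≈ 0.81481)
Z(r, x) = (5 + x + x²)² (Z(r, x) = ((x² + 5) + x)² = ((5 + x²) + x)² = (5 + x + x²)²)
T(L) = 1225 + L² + 2*L (T(L) = (L² + 2*L) + (5 + 5 + 5²)² = (L² + 2*L) + (5 + 5 + 25)² = (L² + 2*L) + 35² = (L² + 2*L) + 1225 = 1225 + L² + 2*L)
M - 26*T(6) = 22/27 - 26*(1225 + 6² + 2*6) = 22/27 - 26*(1225 + 36 + 12) = 22/27 - 26*1273 = 22/27 - 33098 = -893624/27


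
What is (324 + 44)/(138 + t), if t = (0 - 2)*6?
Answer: 184/63 ≈ 2.9206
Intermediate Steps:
t = -12 (t = -2*6 = -12)
(324 + 44)/(138 + t) = (324 + 44)/(138 - 12) = 368/126 = 368*(1/126) = 184/63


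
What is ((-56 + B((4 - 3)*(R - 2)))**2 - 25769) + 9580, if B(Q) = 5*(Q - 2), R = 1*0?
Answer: -10413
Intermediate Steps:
R = 0
B(Q) = -10 + 5*Q (B(Q) = 5*(-2 + Q) = -10 + 5*Q)
((-56 + B((4 - 3)*(R - 2)))**2 - 25769) + 9580 = ((-56 + (-10 + 5*((4 - 3)*(0 - 2))))**2 - 25769) + 9580 = ((-56 + (-10 + 5*(1*(-2))))**2 - 25769) + 9580 = ((-56 + (-10 + 5*(-2)))**2 - 25769) + 9580 = ((-56 + (-10 - 10))**2 - 25769) + 9580 = ((-56 - 20)**2 - 25769) + 9580 = ((-76)**2 - 25769) + 9580 = (5776 - 25769) + 9580 = -19993 + 9580 = -10413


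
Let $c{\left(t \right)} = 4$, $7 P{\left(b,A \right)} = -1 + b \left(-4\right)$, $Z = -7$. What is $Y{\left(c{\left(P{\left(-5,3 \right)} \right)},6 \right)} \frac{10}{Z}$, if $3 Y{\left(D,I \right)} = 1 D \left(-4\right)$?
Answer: $\frac{160}{21} \approx 7.619$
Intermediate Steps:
$P{\left(b,A \right)} = - \frac{1}{7} - \frac{4 b}{7}$ ($P{\left(b,A \right)} = \frac{-1 + b \left(-4\right)}{7} = \frac{-1 - 4 b}{7} = - \frac{1}{7} - \frac{4 b}{7}$)
$Y{\left(D,I \right)} = - \frac{4 D}{3}$ ($Y{\left(D,I \right)} = \frac{1 D \left(-4\right)}{3} = \frac{D \left(-4\right)}{3} = \frac{\left(-4\right) D}{3} = - \frac{4 D}{3}$)
$Y{\left(c{\left(P{\left(-5,3 \right)} \right)},6 \right)} \frac{10}{Z} = \left(- \frac{4}{3}\right) 4 \frac{10}{-7} = - \frac{16 \cdot 10 \left(- \frac{1}{7}\right)}{3} = \left(- \frac{16}{3}\right) \left(- \frac{10}{7}\right) = \frac{160}{21}$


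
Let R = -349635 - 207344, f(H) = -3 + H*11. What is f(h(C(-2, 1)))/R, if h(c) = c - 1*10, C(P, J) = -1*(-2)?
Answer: 91/556979 ≈ 0.00016338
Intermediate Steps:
C(P, J) = 2
h(c) = -10 + c (h(c) = c - 10 = -10 + c)
f(H) = -3 + 11*H
R = -556979
f(h(C(-2, 1)))/R = (-3 + 11*(-10 + 2))/(-556979) = (-3 + 11*(-8))*(-1/556979) = (-3 - 88)*(-1/556979) = -91*(-1/556979) = 91/556979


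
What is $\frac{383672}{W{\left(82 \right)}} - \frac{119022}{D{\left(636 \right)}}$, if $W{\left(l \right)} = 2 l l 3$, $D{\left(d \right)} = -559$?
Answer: $\frac{627037027}{2819037} \approx 222.43$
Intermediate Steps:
$W{\left(l \right)} = 6 l^{2}$ ($W{\left(l \right)} = 2 l 3 l = 6 l^{2}$)
$\frac{383672}{W{\left(82 \right)}} - \frac{119022}{D{\left(636 \right)}} = \frac{383672}{6 \cdot 82^{2}} - \frac{119022}{-559} = \frac{383672}{6 \cdot 6724} - - \frac{119022}{559} = \frac{383672}{40344} + \frac{119022}{559} = 383672 \cdot \frac{1}{40344} + \frac{119022}{559} = \frac{47959}{5043} + \frac{119022}{559} = \frac{627037027}{2819037}$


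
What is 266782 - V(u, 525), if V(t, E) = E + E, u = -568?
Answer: 265732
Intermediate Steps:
V(t, E) = 2*E
266782 - V(u, 525) = 266782 - 2*525 = 266782 - 1*1050 = 266782 - 1050 = 265732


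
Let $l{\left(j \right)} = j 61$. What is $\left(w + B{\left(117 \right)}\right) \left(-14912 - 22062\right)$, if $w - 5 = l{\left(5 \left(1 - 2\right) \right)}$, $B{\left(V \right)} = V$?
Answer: $6766242$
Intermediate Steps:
$l{\left(j \right)} = 61 j$
$w = -300$ ($w = 5 + 61 \cdot 5 \left(1 - 2\right) = 5 + 61 \cdot 5 \left(-1\right) = 5 + 61 \left(-5\right) = 5 - 305 = -300$)
$\left(w + B{\left(117 \right)}\right) \left(-14912 - 22062\right) = \left(-300 + 117\right) \left(-14912 - 22062\right) = \left(-183\right) \left(-36974\right) = 6766242$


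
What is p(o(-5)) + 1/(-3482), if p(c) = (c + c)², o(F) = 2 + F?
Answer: 125351/3482 ≈ 36.000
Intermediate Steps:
p(c) = 4*c² (p(c) = (2*c)² = 4*c²)
p(o(-5)) + 1/(-3482) = 4*(2 - 5)² + 1/(-3482) = 4*(-3)² - 1/3482 = 4*9 - 1/3482 = 36 - 1/3482 = 125351/3482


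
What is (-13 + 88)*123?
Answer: 9225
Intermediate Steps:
(-13 + 88)*123 = 75*123 = 9225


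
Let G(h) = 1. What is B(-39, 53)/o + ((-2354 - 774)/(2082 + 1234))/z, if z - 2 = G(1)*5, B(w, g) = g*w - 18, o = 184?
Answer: -12243143/1067752 ≈ -11.466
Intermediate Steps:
B(w, g) = -18 + g*w
z = 7 (z = 2 + 1*5 = 2 + 5 = 7)
B(-39, 53)/o + ((-2354 - 774)/(2082 + 1234))/z = (-18 + 53*(-39))/184 + ((-2354 - 774)/(2082 + 1234))/7 = (-18 - 2067)*(1/184) - 3128/3316*(1/7) = -2085*1/184 - 3128*1/3316*(1/7) = -2085/184 - 782/829*1/7 = -2085/184 - 782/5803 = -12243143/1067752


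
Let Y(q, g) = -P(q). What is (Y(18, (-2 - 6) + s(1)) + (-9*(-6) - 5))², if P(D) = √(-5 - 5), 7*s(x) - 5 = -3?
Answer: (49 - I*√10)² ≈ 2391.0 - 309.9*I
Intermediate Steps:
s(x) = 2/7 (s(x) = 5/7 + (⅐)*(-3) = 5/7 - 3/7 = 2/7)
P(D) = I*√10 (P(D) = √(-10) = I*√10)
Y(q, g) = -I*√10
(Y(18, (-2 - 6) + s(1)) + (-9*(-6) - 5))² = (-I*√10 + (-9*(-6) - 5))² = (-I*√10 + (54 - 5))² = (-I*√10 + 49)² = (49 - I*√10)²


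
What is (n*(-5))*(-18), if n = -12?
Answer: -1080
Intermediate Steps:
(n*(-5))*(-18) = -12*(-5)*(-18) = 60*(-18) = -1080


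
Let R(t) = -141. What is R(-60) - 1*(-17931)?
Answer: 17790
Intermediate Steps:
R(-60) - 1*(-17931) = -141 - 1*(-17931) = -141 + 17931 = 17790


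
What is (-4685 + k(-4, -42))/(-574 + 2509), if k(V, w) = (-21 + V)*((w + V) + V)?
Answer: -229/129 ≈ -1.7752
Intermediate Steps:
k(V, w) = (-21 + V)*(w + 2*V) (k(V, w) = (-21 + V)*((V + w) + V) = (-21 + V)*(w + 2*V))
(-4685 + k(-4, -42))/(-574 + 2509) = (-4685 + (-42*(-4) - 21*(-42) + 2*(-4)² - 4*(-42)))/(-574 + 2509) = (-4685 + (168 + 882 + 2*16 + 168))/1935 = (-4685 + (168 + 882 + 32 + 168))*(1/1935) = (-4685 + 1250)*(1/1935) = -3435*1/1935 = -229/129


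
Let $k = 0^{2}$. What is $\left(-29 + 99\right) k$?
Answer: $0$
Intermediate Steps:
$k = 0$
$\left(-29 + 99\right) k = \left(-29 + 99\right) 0 = 70 \cdot 0 = 0$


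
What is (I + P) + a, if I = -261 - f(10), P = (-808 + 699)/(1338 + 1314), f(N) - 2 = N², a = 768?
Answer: 1073951/2652 ≈ 404.96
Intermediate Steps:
f(N) = 2 + N²
P = -109/2652 ≈ -0.041101
I = -363 (I = -261 - (2 + 10²) = -261 - (2 + 100) = -261 - 1*102 = -261 - 102 = -363)
(I + P) + a = (-363 - 109/2652) + 768 = -962785/2652 + 768 = 1073951/2652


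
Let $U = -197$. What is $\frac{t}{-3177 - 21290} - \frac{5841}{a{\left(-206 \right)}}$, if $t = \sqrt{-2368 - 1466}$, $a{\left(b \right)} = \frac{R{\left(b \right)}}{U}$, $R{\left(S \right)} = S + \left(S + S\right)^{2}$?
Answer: $\frac{1150677}{169538} - \frac{3 i \sqrt{426}}{24467} \approx 6.7871 - 0.0025307 i$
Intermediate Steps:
$R{\left(S \right)} = S + 4 S^{2}$ ($R{\left(S \right)} = S + \left(2 S\right)^{2} = S + 4 S^{2}$)
$a{\left(b \right)} = - \frac{b \left(1 + 4 b\right)}{197}$ ($a{\left(b \right)} = \frac{b \left(1 + 4 b\right)}{-197} = b \left(1 + 4 b\right) \left(- \frac{1}{197}\right) = - \frac{b \left(1 + 4 b\right)}{197}$)
$t = 3 i \sqrt{426}$ ($t = \sqrt{-3834} = 3 i \sqrt{426} \approx 61.919 i$)
$\frac{t}{-3177 - 21290} - \frac{5841}{a{\left(-206 \right)}} = \frac{3 i \sqrt{426}}{-3177 - 21290} - \frac{5841}{\left(- \frac{1}{197}\right) \left(-206\right) \left(1 + 4 \left(-206\right)\right)} = \frac{3 i \sqrt{426}}{-3177 - 21290} - \frac{5841}{\left(- \frac{1}{197}\right) \left(-206\right) \left(1 - 824\right)} = \frac{3 i \sqrt{426}}{-24467} - \frac{5841}{\left(- \frac{1}{197}\right) \left(-206\right) \left(-823\right)} = 3 i \sqrt{426} \left(- \frac{1}{24467}\right) - \frac{5841}{- \frac{169538}{197}} = - \frac{3 i \sqrt{426}}{24467} - - \frac{1150677}{169538} = - \frac{3 i \sqrt{426}}{24467} + \frac{1150677}{169538} = \frac{1150677}{169538} - \frac{3 i \sqrt{426}}{24467}$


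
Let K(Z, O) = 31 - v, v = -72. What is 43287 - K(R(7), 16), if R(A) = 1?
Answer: 43184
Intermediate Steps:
K(Z, O) = 103 (K(Z, O) = 31 - 1*(-72) = 31 + 72 = 103)
43287 - K(R(7), 16) = 43287 - 1*103 = 43287 - 103 = 43184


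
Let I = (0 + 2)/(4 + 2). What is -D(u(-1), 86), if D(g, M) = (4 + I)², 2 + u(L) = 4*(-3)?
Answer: -169/9 ≈ -18.778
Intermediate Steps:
u(L) = -14 (u(L) = -2 + 4*(-3) = -2 - 12 = -14)
I = ⅓ (I = 2/6 = 2*(⅙) = ⅓ ≈ 0.33333)
D(g, M) = 169/9 (D(g, M) = (4 + ⅓)² = (13/3)² = 169/9)
-D(u(-1), 86) = -1*169/9 = -169/9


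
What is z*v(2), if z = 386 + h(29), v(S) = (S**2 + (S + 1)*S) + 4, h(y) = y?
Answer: 5810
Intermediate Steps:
v(S) = 4 + S**2 + S*(1 + S) (v(S) = (S**2 + (1 + S)*S) + 4 = (S**2 + S*(1 + S)) + 4 = 4 + S**2 + S*(1 + S))
z = 415 (z = 386 + 29 = 415)
z*v(2) = 415*(4 + 2 + 2*2**2) = 415*(4 + 2 + 2*4) = 415*(4 + 2 + 8) = 415*14 = 5810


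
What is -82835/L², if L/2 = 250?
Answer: -16567/50000 ≈ -0.33134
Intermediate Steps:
L = 500 (L = 2*250 = 500)
-82835/L² = -82835/(500²) = -82835/250000 = -82835*1/250000 = -16567/50000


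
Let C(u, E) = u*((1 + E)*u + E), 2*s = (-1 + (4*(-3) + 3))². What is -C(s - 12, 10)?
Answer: -16264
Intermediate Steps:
s = 50 (s = (-1 + (4*(-3) + 3))²/2 = (-1 + (-12 + 3))²/2 = (-1 - 9)²/2 = (½)*(-10)² = (½)*100 = 50)
C(u, E) = u*(E + u*(1 + E)) (C(u, E) = u*(u*(1 + E) + E) = u*(E + u*(1 + E)))
-C(s - 12, 10) = -(50 - 12)*(10 + (50 - 12) + 10*(50 - 12)) = -38*(10 + 38 + 10*38) = -38*(10 + 38 + 380) = -38*428 = -1*16264 = -16264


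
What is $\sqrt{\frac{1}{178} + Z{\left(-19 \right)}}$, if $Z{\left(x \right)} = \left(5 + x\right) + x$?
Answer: $\frac{i \sqrt{1045394}}{178} \approx 5.7441 i$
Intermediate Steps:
$Z{\left(x \right)} = 5 + 2 x$
$\sqrt{\frac{1}{178} + Z{\left(-19 \right)}} = \sqrt{\frac{1}{178} + \left(5 + 2 \left(-19\right)\right)} = \sqrt{\frac{1}{178} + \left(5 - 38\right)} = \sqrt{\frac{1}{178} - 33} = \sqrt{- \frac{5873}{178}} = \frac{i \sqrt{1045394}}{178}$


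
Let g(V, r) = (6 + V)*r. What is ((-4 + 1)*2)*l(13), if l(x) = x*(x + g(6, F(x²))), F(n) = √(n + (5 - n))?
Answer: -1014 - 936*√5 ≈ -3107.0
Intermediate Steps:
F(n) = √5
g(V, r) = r*(6 + V)
l(x) = x*(x + 12*√5) (l(x) = x*(x + √5*(6 + 6)) = x*(x + √5*12) = x*(x + 12*√5))
((-4 + 1)*2)*l(13) = ((-4 + 1)*2)*(13*(13 + 12*√5)) = (-3*2)*(169 + 156*√5) = -6*(169 + 156*√5) = -1014 - 936*√5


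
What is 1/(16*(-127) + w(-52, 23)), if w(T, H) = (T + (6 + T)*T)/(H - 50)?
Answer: -3/6356 ≈ -0.00047199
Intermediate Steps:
w(T, H) = (T + T*(6 + T))/(-50 + H)
1/(16*(-127) + w(-52, 23)) = 1/(16*(-127) - 52*(7 - 52)/(-50 + 23)) = 1/(-2032 - 52*(-45)/(-27)) = 1/(-2032 - 52*(-1/27)*(-45)) = 1/(-2032 - 260/3) = 1/(-6356/3) = -3/6356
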